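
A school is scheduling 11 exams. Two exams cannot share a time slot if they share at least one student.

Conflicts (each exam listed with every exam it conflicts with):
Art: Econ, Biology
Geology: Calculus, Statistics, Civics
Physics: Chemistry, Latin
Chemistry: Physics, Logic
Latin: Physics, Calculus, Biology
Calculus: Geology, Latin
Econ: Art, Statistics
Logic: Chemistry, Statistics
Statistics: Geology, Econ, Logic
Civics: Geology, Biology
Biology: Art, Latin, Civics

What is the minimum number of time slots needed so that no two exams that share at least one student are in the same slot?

3

The cycle Calculus-Latin-Biology-Civics-Geology-Calculus has odd length 5, so it cannot be 2-colored; at least 3 time slots are needed.
A valid assignment using 3 time slots: Art=2, Geology=1, Physics=1, Chemistry=2, Latin=2, Calculus=3, Econ=1, Logic=1, Statistics=2, Civics=2, Biology=1. No two conflicting exams share a time slot.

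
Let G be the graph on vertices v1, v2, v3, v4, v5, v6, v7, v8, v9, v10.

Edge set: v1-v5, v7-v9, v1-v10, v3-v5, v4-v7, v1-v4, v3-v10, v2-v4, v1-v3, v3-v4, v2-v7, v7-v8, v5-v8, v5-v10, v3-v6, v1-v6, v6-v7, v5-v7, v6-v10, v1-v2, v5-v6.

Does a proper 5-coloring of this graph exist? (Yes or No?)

Yes

The chromatic number is 5. v1, v3, v5, v6, v10 are pairwise adjacent (a clique of size 5), so at least 5 colors are needed.
5 colors suffice: color red → {v1, v7}; color blue → {v4, v5, v9}; color green → {v2, v3, v8}; color yellow → {v6}; color purple → {v10}.
That is already a proper 5-coloring.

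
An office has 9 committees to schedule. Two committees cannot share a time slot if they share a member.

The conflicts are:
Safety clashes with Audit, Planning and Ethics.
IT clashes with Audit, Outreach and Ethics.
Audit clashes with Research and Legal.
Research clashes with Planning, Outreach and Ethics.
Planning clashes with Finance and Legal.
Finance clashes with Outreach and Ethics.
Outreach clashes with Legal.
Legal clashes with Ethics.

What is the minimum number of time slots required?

IT and Ethics conflict, so at least 2 time slots are needed.
2 time slots suffice: time slot 1 → {Audit, Planning, Outreach, Ethics}; time slot 2 → {Safety, IT, Research, Finance, Legal}. No two conflicting committees share a time slot.

2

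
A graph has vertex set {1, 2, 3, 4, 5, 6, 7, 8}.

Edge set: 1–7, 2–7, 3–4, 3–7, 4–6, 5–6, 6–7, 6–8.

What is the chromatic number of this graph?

2

6 and 8 are adjacent, so at least 2 colors are needed.
2 colors suffice: color a → {1, 2, 3, 6}; color b → {4, 5, 7, 8}. No two adjacent vertices share a color.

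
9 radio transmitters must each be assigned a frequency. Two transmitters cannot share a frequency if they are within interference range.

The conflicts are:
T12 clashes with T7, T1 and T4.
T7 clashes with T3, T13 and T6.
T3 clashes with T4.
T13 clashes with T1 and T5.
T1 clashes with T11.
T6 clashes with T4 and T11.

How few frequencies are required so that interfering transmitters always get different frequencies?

3

The cycle T12-T7-T6-T11-T1-T12 has odd length 5, so it cannot be 2-colored; at least 3 frequencies are needed.
3 frequencies suffice: frequency 1 → {T7, T1, T4, T5}; frequency 2 → {T12, T3, T13, T6}; frequency 3 → {T11}. No two conflicting transmitters share a frequency.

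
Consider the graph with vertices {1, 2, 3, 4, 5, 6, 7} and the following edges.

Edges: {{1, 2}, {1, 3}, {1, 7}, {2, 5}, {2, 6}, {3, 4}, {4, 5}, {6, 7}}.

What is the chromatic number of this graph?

3

The cycle 4-3-1-2-5-4 has odd length 5, so it cannot be 2-colored; at least 3 colors are needed.
3 colors suffice: color red → {1, 5, 6}; color blue → {2, 3, 7}; color green → {4}. No two adjacent vertices share a color.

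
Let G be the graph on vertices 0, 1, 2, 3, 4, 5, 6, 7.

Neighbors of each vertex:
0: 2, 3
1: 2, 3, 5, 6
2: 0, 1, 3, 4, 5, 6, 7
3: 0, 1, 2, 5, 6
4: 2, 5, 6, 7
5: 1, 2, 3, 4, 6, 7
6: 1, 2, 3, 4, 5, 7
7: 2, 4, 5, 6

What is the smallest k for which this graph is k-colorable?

5

1, 2, 3, 5, 6 are pairwise adjacent (a clique of size 5), so at least 5 colors are needed.
5 colors suffice: color red → {2}; color blue → {0, 6}; color green → {5}; color yellow → {3, 7}; color purple → {1, 4}. Every edge joins two different colors.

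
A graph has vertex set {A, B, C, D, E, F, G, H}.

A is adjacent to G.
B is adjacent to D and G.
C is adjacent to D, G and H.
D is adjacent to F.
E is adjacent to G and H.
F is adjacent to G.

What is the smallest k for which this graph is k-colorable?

2

D and F are adjacent, so at least 2 colors are needed.
2 colors suffice: color 1 → {D, G, H}; color 2 → {A, B, C, E, F}. No two adjacent vertices share a color.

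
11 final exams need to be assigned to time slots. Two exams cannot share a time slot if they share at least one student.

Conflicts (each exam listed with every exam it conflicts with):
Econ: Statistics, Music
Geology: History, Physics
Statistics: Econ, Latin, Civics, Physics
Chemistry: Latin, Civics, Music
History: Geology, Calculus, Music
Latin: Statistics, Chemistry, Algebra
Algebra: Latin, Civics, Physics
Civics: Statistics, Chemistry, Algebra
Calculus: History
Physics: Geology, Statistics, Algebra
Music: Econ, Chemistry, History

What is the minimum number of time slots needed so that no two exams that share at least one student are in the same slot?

3

The cycle Econ-Music-Chemistry-Civics-Statistics-Econ has odd length 5, so it cannot be 2-colored; at least 3 time slots are needed.
3 time slots suffice: time slot 1 → {Statistics, Chemistry, History, Algebra}; time slot 2 → {Latin, Civics, Calculus, Physics, Music}; time slot 3 → {Econ, Geology}. Each listed conflict is separated.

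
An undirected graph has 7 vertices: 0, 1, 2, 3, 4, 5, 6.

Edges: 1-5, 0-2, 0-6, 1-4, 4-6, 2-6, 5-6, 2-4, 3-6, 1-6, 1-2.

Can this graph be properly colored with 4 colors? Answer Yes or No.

The chromatic number is 4. 1, 2, 4, 6 form a clique, so at least 4 colors are needed.
4 colors suffice: color a → {6}; color b → {2, 3, 5}; color c → {0, 1}; color d → {4}.
That is already a proper 4-coloring.

Yes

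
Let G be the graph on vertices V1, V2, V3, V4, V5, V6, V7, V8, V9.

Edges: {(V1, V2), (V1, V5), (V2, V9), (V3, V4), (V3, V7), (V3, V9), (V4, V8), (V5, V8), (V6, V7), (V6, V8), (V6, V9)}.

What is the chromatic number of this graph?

The cycle V3-V4-V8-V6-V9-V3 has odd length 5, so it cannot be 2-colored; at least 3 colors are needed.
3 colors suffice: V1=1, V2=2, V3=2, V4=3, V5=2, V6=2, V7=1, V8=1, V9=1. No two adjacent vertices share a color.

3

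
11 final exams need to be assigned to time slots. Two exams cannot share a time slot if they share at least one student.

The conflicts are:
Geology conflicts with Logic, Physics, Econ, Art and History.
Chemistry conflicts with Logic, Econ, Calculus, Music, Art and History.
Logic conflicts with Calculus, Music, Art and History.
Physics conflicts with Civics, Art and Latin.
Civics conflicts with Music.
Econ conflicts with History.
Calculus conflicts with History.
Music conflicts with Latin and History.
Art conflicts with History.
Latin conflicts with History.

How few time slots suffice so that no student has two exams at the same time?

4

Chemistry, Logic, Art, History are mutually in conflict, so at least 4 time slots are needed.
4 time slots suffice: time slot 1 → {Physics, History}; time slot 2 → {Geology, Chemistry, Civics, Latin}; time slot 3 → {Logic, Econ}; time slot 4 → {Calculus, Music, Art}. Every pair that conflicts lands in different time slots.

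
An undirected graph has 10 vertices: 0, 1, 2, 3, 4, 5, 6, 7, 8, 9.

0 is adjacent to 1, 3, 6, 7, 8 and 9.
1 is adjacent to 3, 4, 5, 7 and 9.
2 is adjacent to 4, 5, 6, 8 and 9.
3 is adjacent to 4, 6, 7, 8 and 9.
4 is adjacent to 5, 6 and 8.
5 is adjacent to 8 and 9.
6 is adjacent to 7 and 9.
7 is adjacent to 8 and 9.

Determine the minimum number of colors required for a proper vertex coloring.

0, 1, 3, 7, 9 are mutually adjacent (a clique of size 5), so at least 5 colors are needed.
5 colors suffice: color red → {3, 5}; color blue → {8, 9}; color green → {4, 7}; color yellow → {1, 6}; color purple → {0, 2}. Each edge has distinct colors on its endpoints.

5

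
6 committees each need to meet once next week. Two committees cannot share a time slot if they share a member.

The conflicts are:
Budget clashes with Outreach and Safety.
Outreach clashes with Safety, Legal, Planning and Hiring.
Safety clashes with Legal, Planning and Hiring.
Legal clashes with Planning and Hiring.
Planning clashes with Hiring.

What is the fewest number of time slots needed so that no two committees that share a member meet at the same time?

Outreach, Safety, Legal, Planning, Hiring all conflict with each other, so at least 5 time slots are needed.
5 time slots suffice: Budget=3, Outreach=2, Safety=1, Legal=4, Planning=5, Hiring=3. No two conflicting committees share a time slot.

5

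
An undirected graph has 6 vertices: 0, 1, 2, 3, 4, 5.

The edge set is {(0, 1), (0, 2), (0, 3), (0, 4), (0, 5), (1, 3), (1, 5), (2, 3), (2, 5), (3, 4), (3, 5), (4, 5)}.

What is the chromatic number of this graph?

4

0, 2, 3, 5 are pairwise adjacent (a clique of size 4), so at least 4 colors are needed.
4 colors suffice: 0=b, 1=d, 2=d, 3=a, 4=d, 5=c. Every edge joins two different colors.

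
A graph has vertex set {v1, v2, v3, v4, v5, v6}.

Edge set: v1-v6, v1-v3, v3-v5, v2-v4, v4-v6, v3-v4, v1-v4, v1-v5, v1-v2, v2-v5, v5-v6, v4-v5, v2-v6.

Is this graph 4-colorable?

v1, v2, v4, v5, v6 are mutually adjacent (a clique of size 5), so at least 5 colors are needed.
So 4 colors are not enough.

No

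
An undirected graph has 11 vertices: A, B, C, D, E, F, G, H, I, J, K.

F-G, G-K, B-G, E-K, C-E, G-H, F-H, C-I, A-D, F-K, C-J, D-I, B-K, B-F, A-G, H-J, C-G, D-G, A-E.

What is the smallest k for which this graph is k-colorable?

B, F, G, K form a clique, so at least 4 colors are needed.
4 colors suffice: A=blue, B=yellow, C=blue, D=green, E=red, F=green, G=red, H=blue, I=red, J=red, K=blue. No two adjacent vertices share a color.

4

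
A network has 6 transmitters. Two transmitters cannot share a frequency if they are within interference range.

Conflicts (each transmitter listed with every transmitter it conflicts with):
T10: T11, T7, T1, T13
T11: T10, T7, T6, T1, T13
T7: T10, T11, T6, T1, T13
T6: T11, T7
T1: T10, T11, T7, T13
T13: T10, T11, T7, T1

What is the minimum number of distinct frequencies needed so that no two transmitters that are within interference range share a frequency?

T10, T11, T7, T1, T13 all conflict with each other, so at least 5 frequencies are needed.
Using 5 frequencies: T10=5, T11=2, T7=1, T6=3, T1=4, T13=3. Each listed conflict is separated.

5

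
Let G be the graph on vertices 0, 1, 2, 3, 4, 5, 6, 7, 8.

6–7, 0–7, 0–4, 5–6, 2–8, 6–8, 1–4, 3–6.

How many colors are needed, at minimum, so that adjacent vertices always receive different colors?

6 and 8 are adjacent, so at least 2 colors are needed.
A valid assignment using 2 colors: 0=a, 1=a, 2=a, 3=b, 4=b, 5=b, 6=a, 7=b, 8=b. Every edge joins two different colors.

2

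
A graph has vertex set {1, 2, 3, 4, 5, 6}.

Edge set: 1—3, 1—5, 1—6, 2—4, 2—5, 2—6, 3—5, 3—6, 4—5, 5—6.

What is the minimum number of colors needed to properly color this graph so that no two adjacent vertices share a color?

1, 3, 5, 6 form a clique, so at least 4 colors are needed.
A valid assignment using 4 colors: 1=green, 2=green, 3=yellow, 4=blue, 5=red, 6=blue. Every edge joins two different colors.

4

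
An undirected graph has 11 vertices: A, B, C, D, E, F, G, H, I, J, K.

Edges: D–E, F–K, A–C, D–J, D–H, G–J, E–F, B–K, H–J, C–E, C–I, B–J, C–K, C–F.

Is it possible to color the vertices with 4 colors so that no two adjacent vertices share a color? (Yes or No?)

Yes

The chromatic number is 3. C, F, K are pairwise adjacent, so at least 3 colors are needed.
3 colors suffice: color 1 → {C, J}; color 2 → {A, B, D, F, G, I}; color 3 → {E, H, K}.
Since 4 ≥ 3, a proper 4-coloring certainly exists.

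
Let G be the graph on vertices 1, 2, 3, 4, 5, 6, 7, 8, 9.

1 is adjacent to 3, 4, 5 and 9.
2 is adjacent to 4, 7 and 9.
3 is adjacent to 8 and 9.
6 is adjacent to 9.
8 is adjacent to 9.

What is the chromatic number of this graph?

3, 8, 9 are pairwise adjacent, so at least 3 colors are needed.
3 colors suffice: 1=blue, 2=blue, 3=green, 4=red, 5=red, 6=blue, 7=red, 8=blue, 9=red. Every edge joins two different colors.

3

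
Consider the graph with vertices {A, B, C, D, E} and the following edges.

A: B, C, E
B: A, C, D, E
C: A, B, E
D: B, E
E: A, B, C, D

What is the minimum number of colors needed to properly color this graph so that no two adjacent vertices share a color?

4

A, B, C, E form a clique, so at least 4 colors are needed.
4 colors suffice: color 1 → {B}; color 2 → {E}; color 3 → {A, D}; color 4 → {C}. No two adjacent vertices share a color.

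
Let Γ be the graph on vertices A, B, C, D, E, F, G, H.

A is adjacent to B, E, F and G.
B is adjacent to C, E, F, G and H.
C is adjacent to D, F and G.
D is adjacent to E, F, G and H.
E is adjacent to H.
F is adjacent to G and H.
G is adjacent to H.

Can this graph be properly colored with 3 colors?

No

B, C, F, G are pairwise adjacent (a clique of size 4), so at least 4 colors are needed.
So 3 colors are not enough.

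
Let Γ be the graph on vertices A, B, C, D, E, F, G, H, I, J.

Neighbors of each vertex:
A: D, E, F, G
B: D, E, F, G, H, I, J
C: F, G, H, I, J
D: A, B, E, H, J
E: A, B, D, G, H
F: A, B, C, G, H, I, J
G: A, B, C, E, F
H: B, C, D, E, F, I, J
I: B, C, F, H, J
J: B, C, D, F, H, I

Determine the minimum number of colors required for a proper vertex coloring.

5

B, F, H, I, J are pairwise adjacent (a clique of size 5), so at least 5 colors are needed.
A valid assignment using 5 colors: A=red, B=red, C=red, D=blue, E=yellow, F=blue, G=green, H=green, I=purple, J=yellow. Every edge joins two different colors.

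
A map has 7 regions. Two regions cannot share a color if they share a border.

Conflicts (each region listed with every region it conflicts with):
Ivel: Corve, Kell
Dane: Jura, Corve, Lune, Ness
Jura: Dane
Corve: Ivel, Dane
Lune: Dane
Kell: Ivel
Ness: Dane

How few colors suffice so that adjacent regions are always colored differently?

Dane and Jura conflict, so at least 2 colors are needed.
2 colors suffice: color 1 → {Ivel, Dane}; color 2 → {Jura, Corve, Lune, Kell, Ness}. No two conflicting regions share a color.

2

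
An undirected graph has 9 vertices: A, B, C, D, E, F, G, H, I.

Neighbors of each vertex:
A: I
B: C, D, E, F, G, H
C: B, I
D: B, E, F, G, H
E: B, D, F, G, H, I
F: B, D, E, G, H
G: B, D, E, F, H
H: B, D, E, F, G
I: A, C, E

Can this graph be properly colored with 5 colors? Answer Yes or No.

B, D, E, F, G, H are pairwise adjacent (a clique of size 6), so at least 6 colors are needed.
So 5 colors are not enough.

No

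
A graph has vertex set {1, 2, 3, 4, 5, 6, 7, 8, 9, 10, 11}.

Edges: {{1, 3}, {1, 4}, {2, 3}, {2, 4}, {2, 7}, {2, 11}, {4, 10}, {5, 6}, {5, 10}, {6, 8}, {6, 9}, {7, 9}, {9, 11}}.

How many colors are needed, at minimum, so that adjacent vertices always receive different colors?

3

The cycle 9-11-2-4-10-5-6-9 has odd length 7, so it cannot be 2-colored; at least 3 colors are needed.
3 colors suffice: color a → {1, 2, 5, 8, 9}; color b → {3, 4, 6, 7, 11}; color c → {10}. No two adjacent vertices share a color.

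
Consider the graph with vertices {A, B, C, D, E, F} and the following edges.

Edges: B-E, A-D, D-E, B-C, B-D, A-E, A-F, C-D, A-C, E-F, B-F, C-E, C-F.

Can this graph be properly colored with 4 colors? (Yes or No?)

Yes

The chromatic number is 4. A, C, E, F are pairwise adjacent (a clique of size 4), so at least 4 colors are needed.
A valid assignment using 4 colors: A=4, B=4, C=2, D=3, E=1, F=3.
That is already a proper 4-coloring.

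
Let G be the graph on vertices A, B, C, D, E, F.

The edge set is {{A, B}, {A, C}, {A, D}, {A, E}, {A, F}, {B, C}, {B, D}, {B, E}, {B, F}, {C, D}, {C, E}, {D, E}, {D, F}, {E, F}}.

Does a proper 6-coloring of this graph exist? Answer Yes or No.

The chromatic number is 5. A, B, D, E, F form a clique, so at least 5 colors are needed.
5 colors suffice: color 1 → {E}; color 2 → {B}; color 3 → {D}; color 4 → {A}; color 5 → {C, F}.
Since 6 ≥ 5, a proper 6-coloring certainly exists.

Yes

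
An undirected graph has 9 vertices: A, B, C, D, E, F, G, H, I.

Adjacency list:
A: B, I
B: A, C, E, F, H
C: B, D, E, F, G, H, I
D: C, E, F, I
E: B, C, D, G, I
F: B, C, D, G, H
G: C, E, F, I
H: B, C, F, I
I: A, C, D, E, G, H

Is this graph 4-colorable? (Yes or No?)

The chromatic number is 4. C, D, E, I are pairwise adjacent (a clique of size 4), so at least 4 colors are needed.
4 colors suffice: A=red, B=yellow, C=red, D=yellow, E=green, F=blue, G=yellow, H=green, I=blue.
That is already a proper 4-coloring.

Yes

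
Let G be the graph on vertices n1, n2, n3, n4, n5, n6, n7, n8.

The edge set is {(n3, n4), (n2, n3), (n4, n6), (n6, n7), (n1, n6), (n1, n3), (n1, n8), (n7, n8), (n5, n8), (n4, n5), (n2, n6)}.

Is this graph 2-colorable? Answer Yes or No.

No

The cycle n8-n5-n4-n6-n7-n8 has odd length 5, so it cannot be 2-colored; at least 3 colors are needed.
So 2 colors are not enough.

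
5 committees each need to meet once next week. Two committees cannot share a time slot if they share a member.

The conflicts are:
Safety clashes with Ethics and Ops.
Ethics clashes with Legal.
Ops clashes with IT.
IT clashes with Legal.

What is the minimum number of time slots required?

The cycle Legal-IT-Ops-Safety-Ethics-Legal has odd length 5, so it cannot be 2-colored; at least 3 time slots are needed.
3 time slots suffice: time slot 1 → {Ethics, Ops}; time slot 2 → {Safety, IT}; time slot 3 → {Legal}. Each listed conflict is separated.

3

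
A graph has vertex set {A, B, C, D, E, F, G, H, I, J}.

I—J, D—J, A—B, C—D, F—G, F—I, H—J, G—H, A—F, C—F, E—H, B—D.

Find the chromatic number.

The cycle I-F-G-H-J-I has odd length 5, so it cannot be 2-colored; at least 3 colors are needed.
A valid assignment using 3 colors: A=2, B=1, C=3, D=2, E=1, F=1, G=3, H=2, I=2, J=1. Each edge has distinct colors on its endpoints.

3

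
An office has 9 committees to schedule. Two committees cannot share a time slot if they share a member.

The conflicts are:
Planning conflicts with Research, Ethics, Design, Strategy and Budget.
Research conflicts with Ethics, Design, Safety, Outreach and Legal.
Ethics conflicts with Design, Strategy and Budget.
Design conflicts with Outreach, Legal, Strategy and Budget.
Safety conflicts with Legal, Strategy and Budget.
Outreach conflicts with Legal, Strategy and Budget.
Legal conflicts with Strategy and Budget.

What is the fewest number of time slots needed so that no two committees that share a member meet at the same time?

Planning, Ethics, Design, Budget all conflict with each other, so at least 4 time slots are needed.
4 time slots suffice: time slot 1 → {Design, Safety}; time slot 2 → {Research, Strategy, Budget}; time slot 3 → {Ethics, Legal}; time slot 4 → {Planning, Outreach}. Every pair that conflicts lands in different time slots.

4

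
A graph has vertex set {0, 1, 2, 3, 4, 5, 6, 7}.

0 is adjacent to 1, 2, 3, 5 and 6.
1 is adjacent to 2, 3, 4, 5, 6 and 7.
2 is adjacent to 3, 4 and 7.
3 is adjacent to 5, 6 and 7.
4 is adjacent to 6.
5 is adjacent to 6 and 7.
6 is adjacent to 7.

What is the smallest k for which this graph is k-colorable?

5

0, 1, 3, 5, 6 are pairwise adjacent (a clique of size 5), so at least 5 colors are needed.
5 colors suffice: color a → {1}; color b → {3, 4}; color c → {2, 6}; color d → {0, 7}; color e → {5}. No two adjacent vertices share a color.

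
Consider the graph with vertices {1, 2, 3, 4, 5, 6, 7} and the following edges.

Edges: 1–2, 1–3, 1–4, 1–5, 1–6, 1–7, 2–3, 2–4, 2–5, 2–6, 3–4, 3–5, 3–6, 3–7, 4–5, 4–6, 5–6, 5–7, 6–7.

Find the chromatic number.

1, 2, 3, 4, 5, 6 form a clique, so at least 6 colors are needed.
6 colors suffice: color red → {6}; color blue → {3}; color green → {5}; color yellow → {1}; color purple → {4, 7}; color orange → {2}. Every edge joins two different colors.

6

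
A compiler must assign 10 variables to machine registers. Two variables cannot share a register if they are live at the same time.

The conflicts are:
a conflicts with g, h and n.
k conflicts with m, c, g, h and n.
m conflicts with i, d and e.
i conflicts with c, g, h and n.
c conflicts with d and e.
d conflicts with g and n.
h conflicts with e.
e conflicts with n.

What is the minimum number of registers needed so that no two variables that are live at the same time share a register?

k and n conflict, so at least 2 registers are needed.
2 registers suffice: register 1 → {m, c, g, h, n}; register 2 → {a, k, i, d, e}. No two conflicting variables share a register.

2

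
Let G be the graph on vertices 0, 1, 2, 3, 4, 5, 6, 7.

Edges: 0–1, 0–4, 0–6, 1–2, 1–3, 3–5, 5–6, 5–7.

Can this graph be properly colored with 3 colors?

Yes

The chromatic number is 3. The cycle 3-1-0-6-5-3 has odd length 5, so it cannot be 2-colored; at least 3 colors are needed.
One proper 3-coloring: 0=a, 1=b, 2=a, 3=c, 4=b, 5=a, 6=b, 7=b.
That is already a proper 3-coloring.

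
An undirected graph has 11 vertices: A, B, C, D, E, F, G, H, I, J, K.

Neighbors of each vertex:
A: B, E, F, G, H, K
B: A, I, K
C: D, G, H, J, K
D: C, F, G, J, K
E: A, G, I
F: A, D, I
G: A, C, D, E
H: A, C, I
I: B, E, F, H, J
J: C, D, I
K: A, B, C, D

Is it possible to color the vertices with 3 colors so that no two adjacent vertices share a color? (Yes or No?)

Yes

The chromatic number is 3. C, D, J are pairwise adjacent, so at least 3 colors are needed.
A valid assignment using 3 colors: A=1, B=2, C=1, D=2, E=2, F=3, G=3, H=2, I=1, J=3, K=3.
That is already a proper 3-coloring.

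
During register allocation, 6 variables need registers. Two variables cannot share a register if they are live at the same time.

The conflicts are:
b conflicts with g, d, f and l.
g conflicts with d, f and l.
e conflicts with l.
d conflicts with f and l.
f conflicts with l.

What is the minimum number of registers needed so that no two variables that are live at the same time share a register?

b, g, d, f, l all conflict with each other, so at least 5 registers are needed.
5 registers suffice: register 1 → {l}; register 2 → {g, e}; register 3 → {f}; register 4 → {b}; register 5 → {d}. Each listed conflict is separated.

5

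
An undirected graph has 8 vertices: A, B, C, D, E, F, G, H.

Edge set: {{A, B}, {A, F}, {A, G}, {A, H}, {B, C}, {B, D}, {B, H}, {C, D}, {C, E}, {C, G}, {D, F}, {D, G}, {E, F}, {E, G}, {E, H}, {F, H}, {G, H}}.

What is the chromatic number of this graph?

3

C, D, G are pairwise adjacent, so at least 3 colors are needed.
A valid assignment using 3 colors: A=3, B=1, C=2, D=3, E=3, F=1, G=1, H=2. No two adjacent vertices share a color.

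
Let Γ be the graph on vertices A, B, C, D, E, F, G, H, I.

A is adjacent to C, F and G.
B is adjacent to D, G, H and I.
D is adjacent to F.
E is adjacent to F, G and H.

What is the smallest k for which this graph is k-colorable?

3

The cycle D-F-A-G-B-D has odd length 5, so it cannot be 2-colored; at least 3 colors are needed.
A valid assignment using 3 colors: A=blue, B=red, C=red, D=blue, E=blue, F=red, G=green, H=green, I=blue. Each edge has distinct colors on its endpoints.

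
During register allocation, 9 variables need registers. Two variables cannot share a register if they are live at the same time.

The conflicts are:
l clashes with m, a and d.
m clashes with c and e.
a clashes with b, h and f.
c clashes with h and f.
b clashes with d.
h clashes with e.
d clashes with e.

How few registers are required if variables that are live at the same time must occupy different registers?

The cycle b-d-e-h-a-b has odd length 5, so it cannot be 2-colored; at least 3 registers are needed.
3 registers suffice: register 1 → {a, c, e}; register 2 → {m, h, f, d}; register 3 → {l, b}. No two conflicting variables share a register.

3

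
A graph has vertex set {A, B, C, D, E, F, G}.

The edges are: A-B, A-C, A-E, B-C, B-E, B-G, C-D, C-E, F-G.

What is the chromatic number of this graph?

A, B, C, E form a clique, so at least 4 colors are needed.
4 colors suffice: color 1 → {B, D, F}; color 2 → {C, G}; color 3 → {E}; color 4 → {A}. Each edge has distinct colors on its endpoints.

4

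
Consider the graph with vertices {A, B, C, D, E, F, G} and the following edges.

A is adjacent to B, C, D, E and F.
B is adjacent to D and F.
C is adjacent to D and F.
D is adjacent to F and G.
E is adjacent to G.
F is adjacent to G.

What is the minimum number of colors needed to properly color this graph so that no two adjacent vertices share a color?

A, C, D, F form a clique, so at least 4 colors are needed.
4 colors suffice: A=1, B=4, C=4, D=2, E=2, F=3, G=1. Each edge has distinct colors on its endpoints.

4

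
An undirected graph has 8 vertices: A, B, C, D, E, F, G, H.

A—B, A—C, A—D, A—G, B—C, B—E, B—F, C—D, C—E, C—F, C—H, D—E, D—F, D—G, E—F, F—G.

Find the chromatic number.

4

B, C, E, F are mutually adjacent (a clique of size 4), so at least 4 colors are needed.
4 colors suffice: color 1 → {C, G}; color 2 → {B, D, H}; color 3 → {A, F}; color 4 → {E}. Every edge joins two different colors.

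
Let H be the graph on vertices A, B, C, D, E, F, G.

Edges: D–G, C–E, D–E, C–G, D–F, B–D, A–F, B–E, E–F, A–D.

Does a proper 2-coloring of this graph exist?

No

D, E, F form a triangle, so at least 3 colors are needed.
So 2 colors are not enough.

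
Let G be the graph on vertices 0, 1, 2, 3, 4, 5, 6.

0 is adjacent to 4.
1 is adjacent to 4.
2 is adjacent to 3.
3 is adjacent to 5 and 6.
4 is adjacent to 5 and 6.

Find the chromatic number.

2

2 and 3 are adjacent, so at least 2 colors are needed.
A valid assignment using 2 colors: 0=b, 1=b, 2=b, 3=a, 4=a, 5=b, 6=b. No two adjacent vertices share a color.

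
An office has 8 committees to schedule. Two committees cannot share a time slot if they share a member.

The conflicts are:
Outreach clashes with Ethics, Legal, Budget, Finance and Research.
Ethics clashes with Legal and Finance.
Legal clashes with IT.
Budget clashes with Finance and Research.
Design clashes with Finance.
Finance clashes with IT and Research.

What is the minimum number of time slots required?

4

Outreach, Budget, Finance, Research are mutually in conflict, so at least 4 time slots are needed.
4 time slots suffice: time slot 1 → {Legal, Finance}; time slot 2 → {Outreach, Design, IT}; time slot 3 → {Ethics, Budget}; time slot 4 → {Research}. No two conflicting committees share a time slot.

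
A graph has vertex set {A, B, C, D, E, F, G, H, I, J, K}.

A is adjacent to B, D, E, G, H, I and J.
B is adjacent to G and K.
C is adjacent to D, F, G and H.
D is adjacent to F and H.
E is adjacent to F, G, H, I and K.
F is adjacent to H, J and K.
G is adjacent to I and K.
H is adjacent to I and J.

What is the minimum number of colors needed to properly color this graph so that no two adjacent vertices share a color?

4

C, D, F, H form a clique, so at least 4 colors are needed.
4 colors suffice: color 1 → {A, F}; color 2 → {G, H}; color 3 → {B, C, E, J}; color 4 → {D, I, K}. No two adjacent vertices share a color.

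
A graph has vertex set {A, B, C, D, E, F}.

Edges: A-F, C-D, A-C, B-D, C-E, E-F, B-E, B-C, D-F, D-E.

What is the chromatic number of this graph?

B, C, D, E are pairwise adjacent (a clique of size 4), so at least 4 colors are needed.
A valid assignment using 4 colors: A=blue, B=yellow, C=red, D=blue, E=green, F=red. Every edge joins two different colors.

4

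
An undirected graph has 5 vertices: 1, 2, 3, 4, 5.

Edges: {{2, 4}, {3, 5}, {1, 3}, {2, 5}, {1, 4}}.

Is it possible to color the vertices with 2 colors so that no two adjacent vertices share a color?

No

The cycle 4-2-5-3-1-4 has odd length 5, so it cannot be 2-colored; at least 3 colors are needed.
So 2 colors are not enough.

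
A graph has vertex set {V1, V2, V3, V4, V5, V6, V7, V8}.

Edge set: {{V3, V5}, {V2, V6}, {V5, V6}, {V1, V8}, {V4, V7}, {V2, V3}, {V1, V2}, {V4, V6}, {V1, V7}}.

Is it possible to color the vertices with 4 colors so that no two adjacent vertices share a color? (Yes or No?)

The chromatic number is 3. The cycle V4-V6-V2-V1-V7-V4 has odd length 5, so it cannot be 2-colored; at least 3 colors are needed.
3 colors suffice: V1=2, V2=1, V3=2, V4=1, V5=1, V6=2, V7=3, V8=1.
Since 4 ≥ 3, a proper 4-coloring certainly exists.

Yes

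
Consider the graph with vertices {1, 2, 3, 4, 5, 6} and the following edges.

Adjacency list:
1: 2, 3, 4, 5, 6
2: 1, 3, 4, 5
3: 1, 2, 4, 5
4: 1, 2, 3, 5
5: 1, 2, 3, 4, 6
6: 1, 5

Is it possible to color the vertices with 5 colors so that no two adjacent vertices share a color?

The chromatic number is 5. 1, 2, 3, 4, 5 are pairwise adjacent (a clique of size 5), so at least 5 colors are needed.
One proper 5-coloring: 1=blue, 2=yellow, 3=purple, 4=green, 5=red, 6=green.
That is already a proper 5-coloring.

Yes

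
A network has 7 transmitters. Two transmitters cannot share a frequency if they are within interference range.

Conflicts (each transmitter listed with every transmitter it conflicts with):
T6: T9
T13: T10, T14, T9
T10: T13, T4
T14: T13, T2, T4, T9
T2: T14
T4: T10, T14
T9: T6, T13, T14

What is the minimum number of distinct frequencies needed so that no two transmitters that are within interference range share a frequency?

3

T13, T14, T9 all conflict with each other, so at least 3 frequencies are needed.
3 frequencies suffice: frequency 1 → {T6, T10, T14}; frequency 2 → {T2, T4, T9}; frequency 3 → {T13}. Every pair that conflicts lands in different frequencies.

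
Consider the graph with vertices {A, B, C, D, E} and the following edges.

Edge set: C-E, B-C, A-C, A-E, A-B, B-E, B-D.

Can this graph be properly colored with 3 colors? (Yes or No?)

No

A, B, C, E are pairwise adjacent (a clique of size 4), so at least 4 colors are needed.
So 3 colors are not enough.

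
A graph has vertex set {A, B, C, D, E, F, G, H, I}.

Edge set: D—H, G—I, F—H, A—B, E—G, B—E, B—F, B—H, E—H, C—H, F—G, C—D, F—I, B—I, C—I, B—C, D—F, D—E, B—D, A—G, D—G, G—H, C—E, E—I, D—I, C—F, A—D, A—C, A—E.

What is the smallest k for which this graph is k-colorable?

B, C, D, F, H are pairwise adjacent (a clique of size 5), so at least 5 colors are needed.
5 colors suffice: color red → {D}; color blue → {B, G}; color green → {C}; color yellow → {E, F}; color purple → {A, H, I}. Each edge has distinct colors on its endpoints.

5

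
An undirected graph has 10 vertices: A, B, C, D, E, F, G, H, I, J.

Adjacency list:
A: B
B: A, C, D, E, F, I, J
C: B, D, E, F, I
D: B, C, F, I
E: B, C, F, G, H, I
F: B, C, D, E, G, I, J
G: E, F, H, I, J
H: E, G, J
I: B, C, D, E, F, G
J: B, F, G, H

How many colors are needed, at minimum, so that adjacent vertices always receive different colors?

5

B, C, E, F, I are pairwise adjacent (a clique of size 5), so at least 5 colors are needed.
A valid assignment using 5 colors: A=1, B=2, C=5, D=3, E=3, F=1, G=2, H=1, I=4, J=3. Each edge has distinct colors on its endpoints.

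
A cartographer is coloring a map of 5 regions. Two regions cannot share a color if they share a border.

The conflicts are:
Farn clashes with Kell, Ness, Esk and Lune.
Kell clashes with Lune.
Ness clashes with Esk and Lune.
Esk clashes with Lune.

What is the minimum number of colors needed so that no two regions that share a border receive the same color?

4

Farn, Ness, Esk, Lune pairwise conflict, so at least 4 colors are needed.
4 colors suffice: color 1 → {Farn}; color 2 → {Lune}; color 3 → {Kell, Esk}; color 4 → {Ness}. No two conflicting regions share a color.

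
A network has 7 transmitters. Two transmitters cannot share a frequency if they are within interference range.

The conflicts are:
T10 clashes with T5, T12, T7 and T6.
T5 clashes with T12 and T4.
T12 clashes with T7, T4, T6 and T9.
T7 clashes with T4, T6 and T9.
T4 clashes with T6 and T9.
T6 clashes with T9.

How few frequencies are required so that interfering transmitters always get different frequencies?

T12, T7, T4, T6, T9 are mutually in conflict, so at least 5 frequencies are needed.
5 frequencies suffice: T10=4, T5=2, T12=1, T7=3, T4=4, T6=2, T9=5. Every pair that conflicts lands in different frequencies.

5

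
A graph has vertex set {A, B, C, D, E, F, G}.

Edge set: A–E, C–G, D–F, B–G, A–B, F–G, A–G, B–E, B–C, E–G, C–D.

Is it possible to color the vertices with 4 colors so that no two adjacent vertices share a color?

Yes

The chromatic number is 4. A, B, E, G are mutually adjacent (a clique of size 4), so at least 4 colors are needed.
One proper 4-coloring: A=yellow, B=blue, C=green, D=red, E=green, F=blue, G=red.
That is already a proper 4-coloring.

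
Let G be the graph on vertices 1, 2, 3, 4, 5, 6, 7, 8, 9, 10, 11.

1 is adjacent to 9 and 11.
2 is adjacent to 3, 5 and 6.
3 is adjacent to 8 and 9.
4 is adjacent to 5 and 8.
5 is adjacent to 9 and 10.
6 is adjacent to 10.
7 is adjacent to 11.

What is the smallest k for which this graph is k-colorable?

The cycle 4-5-9-3-8-4 has odd length 5, so it cannot be 2-colored; at least 3 colors are needed.
One proper 3-coloring: 1=c, 2=b, 3=a, 4=c, 5=a, 6=a, 7=b, 8=b, 9=b, 10=b, 11=a. Each edge has distinct colors on its endpoints.

3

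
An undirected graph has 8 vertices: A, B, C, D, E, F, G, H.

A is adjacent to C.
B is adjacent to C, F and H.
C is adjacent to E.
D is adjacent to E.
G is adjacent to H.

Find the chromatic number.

B and F are adjacent, so at least 2 colors are needed.
One proper 2-coloring: A=blue, B=blue, C=red, D=red, E=blue, F=red, G=blue, H=red. Every edge joins two different colors.

2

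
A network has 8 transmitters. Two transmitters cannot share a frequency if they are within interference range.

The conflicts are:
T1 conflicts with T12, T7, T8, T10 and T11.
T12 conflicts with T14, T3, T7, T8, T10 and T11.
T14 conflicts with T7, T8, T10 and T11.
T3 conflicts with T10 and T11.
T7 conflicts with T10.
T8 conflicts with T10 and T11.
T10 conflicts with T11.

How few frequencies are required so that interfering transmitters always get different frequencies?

T12, T14, T8, T10, T11 pairwise conflict, so at least 5 frequencies are needed.
5 frequencies suffice: frequency 1 → {T12}; frequency 2 → {T10}; frequency 3 → {T7, T11}; frequency 4 → {T1, T14, T3}; frequency 5 → {T8}. Every pair that conflicts lands in different frequencies.

5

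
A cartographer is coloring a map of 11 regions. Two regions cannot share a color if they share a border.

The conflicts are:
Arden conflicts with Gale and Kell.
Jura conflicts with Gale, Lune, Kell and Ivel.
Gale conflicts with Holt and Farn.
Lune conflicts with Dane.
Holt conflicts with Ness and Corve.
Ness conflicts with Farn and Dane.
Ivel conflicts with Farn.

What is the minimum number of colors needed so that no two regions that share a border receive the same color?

2

Gale and Farn conflict, so at least 2 colors are needed.
2 colors suffice: color 1 → {Gale, Lune, Kell, Ness, Ivel, Corve}; color 2 → {Arden, Jura, Holt, Farn, Dane}. Each listed conflict is separated.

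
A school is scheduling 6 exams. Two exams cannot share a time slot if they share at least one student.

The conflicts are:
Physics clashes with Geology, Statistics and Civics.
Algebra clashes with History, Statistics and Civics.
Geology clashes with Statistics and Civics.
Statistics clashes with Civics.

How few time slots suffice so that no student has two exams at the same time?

Physics, Geology, Statistics, Civics pairwise conflict, so at least 4 time slots are needed.
4 time slots suffice: Physics=3, Algebra=3, Geology=4, History=1, Statistics=2, Civics=1. Each listed conflict is separated.

4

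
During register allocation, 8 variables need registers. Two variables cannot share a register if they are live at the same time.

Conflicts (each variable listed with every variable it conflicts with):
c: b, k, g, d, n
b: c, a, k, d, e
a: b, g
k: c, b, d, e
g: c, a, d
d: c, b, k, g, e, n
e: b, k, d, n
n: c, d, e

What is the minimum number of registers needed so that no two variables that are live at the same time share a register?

4

b, k, d, e pairwise conflict, so at least 4 registers are needed.
4 registers suffice: register 1 → {a, d}; register 2 → {b, g, n}; register 3 → {c, e}; register 4 → {k}. Every pair that conflicts lands in different registers.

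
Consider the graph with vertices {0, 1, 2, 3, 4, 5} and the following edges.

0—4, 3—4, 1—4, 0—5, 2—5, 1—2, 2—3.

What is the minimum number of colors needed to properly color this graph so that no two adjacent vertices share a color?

3

The cycle 1-2-5-0-4-1 has odd length 5, so it cannot be 2-colored; at least 3 colors are needed.
3 colors suffice: 0=c, 1=b, 2=a, 3=b, 4=a, 5=b. No two adjacent vertices share a color.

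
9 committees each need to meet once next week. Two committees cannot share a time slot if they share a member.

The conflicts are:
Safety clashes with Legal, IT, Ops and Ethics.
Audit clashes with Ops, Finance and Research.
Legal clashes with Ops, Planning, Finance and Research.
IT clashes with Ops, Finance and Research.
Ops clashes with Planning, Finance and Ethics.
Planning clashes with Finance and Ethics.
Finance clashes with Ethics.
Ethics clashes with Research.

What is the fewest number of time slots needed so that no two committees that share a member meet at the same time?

4

Ops, Planning, Finance, Ethics all conflict with each other, so at least 4 time slots are needed.
4 time slots suffice: time slot 1 → {Ops, Research}; time slot 2 → {Safety, Finance}; time slot 3 → {Audit, Legal, IT, Ethics}; time slot 4 → {Planning}. Each listed conflict is separated.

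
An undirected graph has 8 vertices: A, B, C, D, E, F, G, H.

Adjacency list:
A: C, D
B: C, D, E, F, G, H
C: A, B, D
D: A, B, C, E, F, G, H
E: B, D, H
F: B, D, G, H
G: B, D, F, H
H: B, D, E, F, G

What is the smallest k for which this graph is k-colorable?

5

B, D, F, G, H are mutually adjacent (a clique of size 5), so at least 5 colors are needed.
One proper 5-coloring: A=2, B=2, C=3, D=1, E=4, F=4, G=5, H=3. Every edge joins two different colors.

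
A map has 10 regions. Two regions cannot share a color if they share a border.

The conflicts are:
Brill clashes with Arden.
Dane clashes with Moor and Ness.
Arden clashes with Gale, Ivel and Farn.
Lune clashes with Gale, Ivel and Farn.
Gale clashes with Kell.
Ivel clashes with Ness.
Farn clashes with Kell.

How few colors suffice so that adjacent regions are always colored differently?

2

Ivel and Ness conflict, so at least 2 colors are needed.
2 colors suffice: Brill=2, Dane=2, Arden=1, Lune=1, Gale=2, Ivel=2, Farn=2, Moor=1, Kell=1, Ness=1. No two conflicting regions share a color.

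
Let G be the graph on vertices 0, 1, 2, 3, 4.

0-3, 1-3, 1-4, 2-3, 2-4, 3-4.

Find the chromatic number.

3

1, 3, 4 form a triangle, so at least 3 colors are needed.
3 colors suffice: 0=blue, 1=green, 2=green, 3=red, 4=blue. Each edge has distinct colors on its endpoints.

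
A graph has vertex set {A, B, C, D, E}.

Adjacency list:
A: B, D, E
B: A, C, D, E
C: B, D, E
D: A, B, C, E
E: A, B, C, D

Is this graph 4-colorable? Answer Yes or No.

The chromatic number is 4. A, B, D, E are mutually adjacent (a clique of size 4), so at least 4 colors are needed.
One proper 4-coloring: A=4, B=3, C=4, D=1, E=2.
That is already a proper 4-coloring.

Yes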